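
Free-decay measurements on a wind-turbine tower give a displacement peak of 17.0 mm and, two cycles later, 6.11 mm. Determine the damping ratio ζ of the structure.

0.0812

Logarithmic decrement δ = (1/n)·ln(x₀/x_n) = (1/2)·ln(17.0/6.11) = (1/2)·ln(2.782) = 0.5116.
ζ = δ/√(4π² + δ²) = 0.5116/√(39.48 + 0.262) = 0.5116/6.304 = 0.08116.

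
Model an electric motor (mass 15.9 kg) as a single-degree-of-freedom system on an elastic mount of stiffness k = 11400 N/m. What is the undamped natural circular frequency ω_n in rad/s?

ω_n = √(k/m) = √(11400/15.9) = √717.0 = 26.78 rad/s.

26.8 rad/s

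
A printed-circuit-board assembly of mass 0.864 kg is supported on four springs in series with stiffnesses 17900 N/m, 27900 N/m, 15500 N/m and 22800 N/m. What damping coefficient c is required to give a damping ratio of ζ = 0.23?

30.2 N·s/m

Series springs: 1/k_eq = 1/17900 + 1/27900 + 1/15500 + 1/22800 = 0.0002001, so k_eq = 4998 N/m.
c_c = 2√(k_eq·m) = 2√(4998 × 0.864) = 131.4 N·s/m.
c = ζ·c_c = 0.23 × 131.4 = 30.23 N·s/m.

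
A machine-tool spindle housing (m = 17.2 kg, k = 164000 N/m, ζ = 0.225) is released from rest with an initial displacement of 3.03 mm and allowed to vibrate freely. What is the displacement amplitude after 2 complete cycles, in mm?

Logarithmic decrement δ = 2πζ/√(1 − ζ²) = 2π × 0.2250/√(1 − 0.0506) = 1.451.
After n cycles, x_n/x₀ = e^(−nδ), so x_2 = 3.03 × e^(−2 × 1.451) = 3.03 × 0.05492 = 0.1664 mm.

0.166 mm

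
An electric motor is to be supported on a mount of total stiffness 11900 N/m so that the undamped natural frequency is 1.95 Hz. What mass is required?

79.3 kg

ω_n = 2πf_n = 2π × 1.95 = 12.25 rad/s.
m = k/ω_n² = 11900/12.25² = 11900/150.1 = 79.27 kg.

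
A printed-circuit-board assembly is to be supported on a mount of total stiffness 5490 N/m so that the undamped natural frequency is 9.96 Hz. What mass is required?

1.40 kg

ω_n = 2πf_n = 2π × 9.96 = 62.58 rad/s.
m = k/ω_n² = 5490/62.58² = 5490/3916 = 1.402 kg.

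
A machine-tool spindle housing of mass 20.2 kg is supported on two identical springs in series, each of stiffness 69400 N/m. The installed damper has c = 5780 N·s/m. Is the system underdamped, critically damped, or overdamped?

overdamped

Series springs: 1/k_eq = 2/69400, so k_eq = 69400/2 = 34700 N/m.
c_c = 2√(k_eq·m) = 1674 N·s/m; ζ = c/c_c = 5780/1674 = 3.45.
Since ζ > 1 the system is overdamped.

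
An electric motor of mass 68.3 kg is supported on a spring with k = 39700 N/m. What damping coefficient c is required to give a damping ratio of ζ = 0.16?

c_c = 2√(k·m) = 2√(39700 × 68.3) = 3293 N·s/m.
c = ζ·c_c = 0.16 × 3293 = 526.9 N·s/m.

527 N·s/m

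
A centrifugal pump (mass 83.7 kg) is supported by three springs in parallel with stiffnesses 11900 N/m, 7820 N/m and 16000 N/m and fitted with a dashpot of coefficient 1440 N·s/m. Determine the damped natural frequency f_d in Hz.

2.99 Hz

Parallel springs add: k_eq = 11900 + 7820 + 16000 = 35720 N/m.
ω_n = √(k_eq/m) = √(35720/83.7) = 20.66 rad/s.
Critical damping c_c = 2√(k_eq·m) = 2√(35720 × 83.7) = 3458 N·s/m, so ζ = c/c_c = 1440/3458 = 0.4164.
ω_d = ω_n√(1 − ζ²) = 20.66 × √(1 − 0.173) = 18.78 rad/s.
f_d = ω_d/(2π) = 2.989 Hz.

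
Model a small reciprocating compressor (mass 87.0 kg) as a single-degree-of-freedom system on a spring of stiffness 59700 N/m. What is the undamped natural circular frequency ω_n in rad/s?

ω_n = √(k/m) = √(59700/87.0) = √686.2 = 26.20 rad/s.

26.2 rad/s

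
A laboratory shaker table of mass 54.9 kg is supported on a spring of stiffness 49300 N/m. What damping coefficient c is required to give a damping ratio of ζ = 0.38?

1250 N·s/m

c_c = 2√(k·m) = 2√(49300 × 54.9) = 3290 N·s/m.
c = ζ·c_c = 0.38 × 3290 = 1250 N·s/m.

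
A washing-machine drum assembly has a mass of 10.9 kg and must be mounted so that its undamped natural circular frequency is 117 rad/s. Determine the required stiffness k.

149000 N/m

k = m·ω_n² = 10.9 × 117.0² = 10.9 × 13690 = 149200 N/m.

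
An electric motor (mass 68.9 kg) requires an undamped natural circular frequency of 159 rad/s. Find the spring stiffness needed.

1740000 N/m

k = m·ω_n² = 68.9 × 159.0² = 68.9 × 25280 = 1742000 N/m.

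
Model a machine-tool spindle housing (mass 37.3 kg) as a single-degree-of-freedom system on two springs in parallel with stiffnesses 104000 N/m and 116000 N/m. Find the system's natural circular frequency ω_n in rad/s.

76.8 rad/s

Parallel springs add: k_eq = 104000 + 116000 = 220000 N/m.
ω_n = √(k_eq/m) = √(220000/37.3) = √5898 = 76.80 rad/s.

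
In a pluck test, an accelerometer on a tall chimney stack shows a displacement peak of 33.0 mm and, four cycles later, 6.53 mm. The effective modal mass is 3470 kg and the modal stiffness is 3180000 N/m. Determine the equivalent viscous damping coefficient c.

13500 N·s/m

Logarithmic decrement δ = (1/n)·ln(x₀/x_n) = (1/4)·ln(33.0/6.53) = (1/4)·ln(5.054) = 0.4050.
ζ = δ/√(4π² + δ²) = 0.4050/√(39.48 + 0.164) = 0.4050/6.296 = 0.06433.
c = ζ · 2√(km) = 0.06433 × 2√(3180000 × 3470) = 0.06433 × 210100 = 13510 N·s/m.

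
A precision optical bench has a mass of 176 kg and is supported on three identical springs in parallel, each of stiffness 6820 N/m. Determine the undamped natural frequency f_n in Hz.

Parallel springs add: k_eq = 3 × 6820 = 20460 N/m.
ω_n = √(k_eq/m) = √(20460/176) = √116.2 = 10.78 rad/s.
f_n = ω_n/(2π) = 10.78/6.283 = 1.716 Hz.

1.72 Hz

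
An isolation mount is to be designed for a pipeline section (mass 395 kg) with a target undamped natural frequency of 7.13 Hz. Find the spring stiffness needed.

ω_n = 2πf_n = 2π × 7.13 = 44.80 rad/s.
k = m·ω_n² = 395 × 44.80² = 395 × 2007 = 792700 N/m.

793000 N/m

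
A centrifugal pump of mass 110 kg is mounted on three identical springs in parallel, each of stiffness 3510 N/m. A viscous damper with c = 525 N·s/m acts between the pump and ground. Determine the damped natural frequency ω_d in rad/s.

9.49 rad/s

Parallel springs add: k_eq = 3 × 3510 = 10530 N/m.
ω_n = √(k_eq/m) = √(10530/110) = 9.784 rad/s.
Critical damping c_c = 2√(k_eq·m) = 2√(10530 × 110) = 2152 N·s/m, so ζ = c/c_c = 525/2152 = 0.2439.
ω_d = ω_n√(1 − ζ²) = 9.784 × √(1 − 0.0595) = 9.489 rad/s.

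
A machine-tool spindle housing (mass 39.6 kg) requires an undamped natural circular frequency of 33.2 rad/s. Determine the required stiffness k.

k = m·ω_n² = 39.6 × 33.20² = 39.6 × 1102 = 43650 N/m.

43600 N/m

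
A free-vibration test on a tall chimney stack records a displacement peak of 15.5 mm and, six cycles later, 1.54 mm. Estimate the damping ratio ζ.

0.0611

Logarithmic decrement δ = (1/n)·ln(x₀/x_n) = (1/6)·ln(15.5/1.54) = (1/6)·ln(10.06) = 0.3848.
ζ = δ/√(4π² + δ²) = 0.3848/√(39.48 + 0.148) = 0.3848/6.295 = 0.06114.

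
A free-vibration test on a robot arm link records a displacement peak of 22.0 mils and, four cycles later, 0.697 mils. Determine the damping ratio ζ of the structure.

0.136

Logarithmic decrement δ = (1/n)·ln(x₀/x_n) = (1/4)·ln(22.0/0.697) = (1/4)·ln(31.56) = 0.8630.
ζ = δ/√(4π² + δ²) = 0.8630/√(39.48 + 0.745) = 0.8630/6.342 = 0.1361.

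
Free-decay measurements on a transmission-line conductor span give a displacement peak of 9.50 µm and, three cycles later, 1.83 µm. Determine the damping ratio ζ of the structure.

0.0870

Logarithmic decrement δ = (1/n)·ln(x₀/x_n) = (1/3)·ln(9.50/1.83) = (1/3)·ln(5.191) = 0.5490.
ζ = δ/√(4π² + δ²) = 0.5490/√(39.48 + 0.301) = 0.5490/6.307 = 0.08704.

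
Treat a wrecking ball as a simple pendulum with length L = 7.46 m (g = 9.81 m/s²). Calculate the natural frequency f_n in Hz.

0.183 Hz

For a simple pendulum ω_n = √(g/L) = √(9.81/7.46) = √1.315 = 1.147 rad/s.
f_n = ω_n/(2π) = 1.147/6.283 = 0.1825 Hz.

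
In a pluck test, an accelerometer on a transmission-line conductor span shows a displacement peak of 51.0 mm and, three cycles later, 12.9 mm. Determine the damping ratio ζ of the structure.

0.0727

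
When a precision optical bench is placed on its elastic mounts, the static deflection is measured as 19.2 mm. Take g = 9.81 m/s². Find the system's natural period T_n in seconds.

0.278 s

ω_n = √(g/δ_st) = √(9.81/0.0192) = √510.9 = 22.60 rad/s.
T_n = 2π/ω_n = 6.283/22.60 = 0.2780 s.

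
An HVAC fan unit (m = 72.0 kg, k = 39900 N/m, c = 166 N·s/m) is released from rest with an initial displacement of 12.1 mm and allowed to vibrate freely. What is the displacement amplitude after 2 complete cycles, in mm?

6.53 mm

ζ = c/(2√(km)) = 166/(2√(39900 × 72.0)) = 166/3390 = 0.04897.
Logarithmic decrement δ = 2πζ/√(1 − ζ²) = 2π × 0.04897/√(1 − 0.00240) = 0.3081.
After n cycles, x_n/x₀ = e^(−nδ), so x_2 = 12.1 × e^(−2 × 0.3081) = 12.1 × 0.5400 = 6.535 mm.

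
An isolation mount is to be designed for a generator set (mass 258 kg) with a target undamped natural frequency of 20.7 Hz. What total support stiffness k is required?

ω_n = 2πf_n = 2π × 20.7 = 130.1 rad/s.
k = m·ω_n² = 258 × 130.1² = 258 × 16920 = 4364000 N/m.

4360000 N/m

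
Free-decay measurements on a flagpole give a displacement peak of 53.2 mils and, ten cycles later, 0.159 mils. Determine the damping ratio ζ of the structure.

0.0921

Logarithmic decrement δ = (1/n)·ln(x₀/x_n) = (1/10)·ln(53.2/0.159) = (1/10)·ln(334.6) = 0.5813.
ζ = δ/√(4π² + δ²) = 0.5813/√(39.48 + 0.338) = 0.5813/6.310 = 0.09212.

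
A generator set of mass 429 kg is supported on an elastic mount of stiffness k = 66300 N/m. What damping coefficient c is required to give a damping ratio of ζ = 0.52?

5550 N·s/m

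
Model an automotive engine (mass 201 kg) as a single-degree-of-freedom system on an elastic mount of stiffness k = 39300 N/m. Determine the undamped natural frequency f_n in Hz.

2.23 Hz

ω_n = √(k/m) = √(39300/201) = √195.5 = 13.98 rad/s.
f_n = ω_n/(2π) = 13.98/6.283 = 2.225 Hz.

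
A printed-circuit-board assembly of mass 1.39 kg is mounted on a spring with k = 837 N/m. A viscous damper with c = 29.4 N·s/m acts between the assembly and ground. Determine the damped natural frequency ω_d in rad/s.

22.1 rad/s

ω_n = √(k/m) = √(837.0/1.39) = 24.54 rad/s.
Critical damping c_c = 2√(k·m) = 2√(837.0 × 1.39) = 68.22 N·s/m, so ζ = c/c_c = 29.4/68.22 = 0.4310.
ω_d = ω_n√(1 − ζ²) = 24.54 × √(1 − 0.186) = 22.14 rad/s.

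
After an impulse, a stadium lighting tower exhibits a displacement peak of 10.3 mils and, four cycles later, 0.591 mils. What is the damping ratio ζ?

0.113

Logarithmic decrement δ = (1/n)·ln(x₀/x_n) = (1/4)·ln(10.3/0.591) = (1/4)·ln(17.43) = 0.7145.
ζ = δ/√(4π² + δ²) = 0.7145/√(39.48 + 0.511) = 0.7145/6.324 = 0.1130.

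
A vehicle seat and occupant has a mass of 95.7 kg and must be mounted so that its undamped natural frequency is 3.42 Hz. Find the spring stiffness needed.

ω_n = 2πf_n = 2π × 3.42 = 21.49 rad/s.
k = m·ω_n² = 95.7 × 21.49² = 95.7 × 461.8 = 44190 N/m.

44200 N/m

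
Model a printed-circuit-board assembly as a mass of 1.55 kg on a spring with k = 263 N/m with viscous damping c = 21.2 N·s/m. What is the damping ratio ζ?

0.525

ω_n = √(k/m) = √(263.0/1.55) = 13.03 rad/s.
Critical damping c_c = 2√(k·m) = 2√(263.0 × 1.55) = 40.38 N·s/m, so ζ = c/c_c = 21.2/40.38 = 0.5250.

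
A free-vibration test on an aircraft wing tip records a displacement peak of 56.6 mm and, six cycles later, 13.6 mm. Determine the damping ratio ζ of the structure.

0.0378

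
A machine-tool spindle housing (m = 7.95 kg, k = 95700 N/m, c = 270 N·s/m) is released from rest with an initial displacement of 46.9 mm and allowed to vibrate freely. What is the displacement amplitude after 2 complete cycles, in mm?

6.55 mm

ζ = c/(2√(km)) = 270/(2√(95700 × 7.95)) = 270/1744 = 0.1548.
Logarithmic decrement δ = 2πζ/√(1 − ζ²) = 2π × 0.1548/√(1 − 0.0240) = 0.9843.
After n cycles, x_n/x₀ = e^(−nδ), so x_2 = 46.9 × e^(−2 × 0.9843) = 46.9 × 0.1396 = 6.549 mm.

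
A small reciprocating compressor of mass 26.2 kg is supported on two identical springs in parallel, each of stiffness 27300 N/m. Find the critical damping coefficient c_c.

2390 N·s/m

Parallel springs add: k_eq = 2 × 27300 = 54600 N/m.
c_c = 2√(k_eq·m) = 2√(54600 × 26.2) = 2 × 1196 = 2392 N·s/m.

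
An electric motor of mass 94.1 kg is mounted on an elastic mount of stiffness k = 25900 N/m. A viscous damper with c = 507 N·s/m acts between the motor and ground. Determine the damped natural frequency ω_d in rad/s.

ω_n = √(k/m) = √(25900/94.1) = 16.59 rad/s.
Critical damping c_c = 2√(k·m) = 2√(25900 × 94.1) = 3122 N·s/m, so ζ = c/c_c = 507/3122 = 0.1624.
ω_d = ω_n√(1 − ζ²) = 16.59 × √(1 − 0.0264) = 16.37 rad/s.

16.4 rad/s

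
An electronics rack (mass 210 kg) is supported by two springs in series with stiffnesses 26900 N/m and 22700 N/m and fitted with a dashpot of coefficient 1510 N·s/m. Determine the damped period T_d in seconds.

0.929 s

Series springs: 1/k_eq = 1/26900 + 1/22700 = 8.123×10^-5, so k_eq = 12310 N/m.
ω_n = √(k_eq/m) = √(12310/210) = 7.657 rad/s.
Critical damping c_c = 2√(k_eq·m) = 2√(12310 × 210) = 3216 N·s/m, so ζ = c/c_c = 1510/3216 = 0.4696.
ω_d = ω_n√(1 − ζ²) = 7.657 × √(1 − 0.220) = 6.760 rad/s.
T_d = 2π/ω_d = 0.9295 s.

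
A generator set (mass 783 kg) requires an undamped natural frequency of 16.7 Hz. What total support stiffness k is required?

ω_n = 2πf_n = 2π × 16.7 = 104.9 rad/s.
k = m·ω_n² = 783 × 104.9² = 783 × 11010 = 8621000 N/m.

8620000 N/m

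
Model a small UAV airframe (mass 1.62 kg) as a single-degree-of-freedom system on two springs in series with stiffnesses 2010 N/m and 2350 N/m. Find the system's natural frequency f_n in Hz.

4.12 Hz

Series springs: 1/k_eq = 1/2010 + 1/2350 = 0.0009230, so k_eq = 1083 N/m.
ω_n = √(k_eq/m) = √(1083/1.62) = √668.7 = 25.86 rad/s.
f_n = ω_n/(2π) = 25.86/6.283 = 4.116 Hz.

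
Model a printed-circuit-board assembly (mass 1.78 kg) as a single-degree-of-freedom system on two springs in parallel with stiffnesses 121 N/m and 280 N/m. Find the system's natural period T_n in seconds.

0.419 s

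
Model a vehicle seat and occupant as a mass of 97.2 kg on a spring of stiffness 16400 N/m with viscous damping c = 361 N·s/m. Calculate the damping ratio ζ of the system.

0.143

ω_n = √(k/m) = √(16400/97.2) = 12.99 rad/s.
Critical damping c_c = 2√(k·m) = 2√(16400 × 97.2) = 2525 N·s/m, so ζ = c/c_c = 361/2525 = 0.1430.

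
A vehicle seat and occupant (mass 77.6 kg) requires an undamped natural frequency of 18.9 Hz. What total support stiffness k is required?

1090000 N/m

ω_n = 2πf_n = 2π × 18.9 = 118.8 rad/s.
k = m·ω_n² = 77.6 × 118.8² = 77.6 × 14100 = 1094000 N/m.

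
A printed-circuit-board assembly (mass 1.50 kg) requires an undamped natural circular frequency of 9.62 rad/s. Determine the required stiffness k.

139 N/m

k = m·ω_n² = 1.50 × 9.620² = 1.50 × 92.54 = 138.8 N/m.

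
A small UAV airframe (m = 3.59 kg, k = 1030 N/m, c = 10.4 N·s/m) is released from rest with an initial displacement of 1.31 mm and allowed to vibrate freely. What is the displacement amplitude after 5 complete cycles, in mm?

0.0884 mm

ζ = c/(2√(km)) = 10.4/(2√(1030 × 3.59)) = 10.4/121.6 = 0.08551.
Logarithmic decrement δ = 2πζ/√(1 − ζ²) = 2π × 0.08551/√(1 − 0.00731) = 0.5393.
After n cycles, x_n/x₀ = e^(−nδ), so x_5 = 1.31 × e^(−5 × 0.5393) = 1.31 × 0.06745 = 0.08836 mm.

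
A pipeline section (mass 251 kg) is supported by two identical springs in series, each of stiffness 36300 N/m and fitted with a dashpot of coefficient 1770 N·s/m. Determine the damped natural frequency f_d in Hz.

Series springs: 1/k_eq = 2/36300, so k_eq = 36300/2 = 18150 N/m.
ω_n = √(k_eq/m) = √(18150/251) = 8.504 rad/s.
Critical damping c_c = 2√(k_eq·m) = 2√(18150 × 251) = 4269 N·s/m, so ζ = c/c_c = 1770/4269 = 0.4146.
ω_d = ω_n√(1 − ζ²) = 8.504 × √(1 − 0.172) = 7.738 rad/s.
f_d = ω_d/(2π) = 1.232 Hz.

1.23 Hz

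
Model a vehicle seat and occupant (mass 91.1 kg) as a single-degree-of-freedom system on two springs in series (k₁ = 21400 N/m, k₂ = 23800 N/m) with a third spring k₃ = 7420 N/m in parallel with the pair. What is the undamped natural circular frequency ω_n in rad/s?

Series pair: k_s = k₁k₂/(k₁+k₂) = (21400)(23800)/(21400 + 23800) = 11270 N/m. In parallel with k₃: k_eq = 11270 + 7420 = 18690 N/m.
ω_n = √(k_eq/m) = √(18690/91.1) = √205.1 = 14.32 rad/s.

14.3 rad/s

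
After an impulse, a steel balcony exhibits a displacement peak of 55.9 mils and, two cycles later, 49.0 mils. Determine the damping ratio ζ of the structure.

Logarithmic decrement δ = (1/n)·ln(x₀/x_n) = (1/2)·ln(55.9/49.0) = (1/2)·ln(1.141) = 0.06587.
ζ = δ/√(4π² + δ²) = 0.06587/√(39.48 + 0.00434) = 0.06587/6.284 = 0.01048.

0.0105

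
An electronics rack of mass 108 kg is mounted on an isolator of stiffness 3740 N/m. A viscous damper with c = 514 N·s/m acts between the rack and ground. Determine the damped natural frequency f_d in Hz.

0.857 Hz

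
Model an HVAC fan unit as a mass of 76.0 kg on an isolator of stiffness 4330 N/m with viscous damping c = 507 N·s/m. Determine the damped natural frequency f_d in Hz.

1.08 Hz

ω_n = √(k/m) = √(4330/76.0) = 7.548 rad/s.
Critical damping c_c = 2√(k·m) = 2√(4330 × 76.0) = 1147 N·s/m, so ζ = c/c_c = 507/1147 = 0.4419.
ω_d = ω_n√(1 − ζ²) = 7.548 × √(1 − 0.195) = 6.771 rad/s.
f_d = ω_d/(2π) = 1.078 Hz.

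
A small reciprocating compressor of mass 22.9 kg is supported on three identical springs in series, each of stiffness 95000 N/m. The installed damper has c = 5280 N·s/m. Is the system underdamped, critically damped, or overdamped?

Series springs: 1/k_eq = 3/95000, so k_eq = 95000/3 = 31670 N/m.
c_c = 2√(k_eq·m) = 1703 N·s/m; ζ = c/c_c = 5280/1703 = 3.10.
Since ζ > 1 the system is overdamped.

overdamped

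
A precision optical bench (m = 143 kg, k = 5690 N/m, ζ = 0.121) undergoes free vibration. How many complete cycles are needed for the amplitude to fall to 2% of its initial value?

Logarithmic decrement δ = 2πζ/√(1 − ζ²) = 2π × 0.1210/√(1 − 0.0146) = 0.7659.
x_n/x₀ = e^(−nδ) ≤ 0.02; take ln: n ≥ ln(1/0.02)/δ = 3.912/0.7659 = 5.108.
So 6 complete cycles are required.

6 cycles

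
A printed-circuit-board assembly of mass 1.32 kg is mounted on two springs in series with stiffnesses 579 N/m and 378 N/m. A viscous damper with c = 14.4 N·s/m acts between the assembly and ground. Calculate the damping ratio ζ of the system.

0.414

Series springs: 1/k_eq = 1/579 + 1/378 = 0.004373, so k_eq = 228.7 N/m.
ω_n = √(k_eq/m) = √(228.7/1.32) = 13.16 rad/s.
Critical damping c_c = 2√(k_eq·m) = 2√(228.7 × 1.32) = 34.75 N·s/m, so ζ = c/c_c = 14.4/34.75 = 0.4144.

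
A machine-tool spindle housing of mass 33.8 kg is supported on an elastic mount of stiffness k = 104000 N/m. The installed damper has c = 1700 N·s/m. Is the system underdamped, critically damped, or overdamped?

c_c = 2√(k·m) = 3750 N·s/m; ζ = c/c_c = 1700/3750 = 0.453.
Since ζ < 1 the system is underdamped.

underdamped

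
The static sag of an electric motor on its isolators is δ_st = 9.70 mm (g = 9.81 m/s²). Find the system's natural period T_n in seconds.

0.198 s

ω_n = √(g/δ_st) = √(9.81/0.00970) = √1011 = 31.80 rad/s.
T_n = 2π/ω_n = 6.283/31.80 = 0.1976 s.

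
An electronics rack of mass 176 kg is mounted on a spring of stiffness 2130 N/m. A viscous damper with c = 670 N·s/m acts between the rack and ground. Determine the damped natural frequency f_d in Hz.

0.463 Hz

ω_n = √(k/m) = √(2130/176) = 3.479 rad/s.
Critical damping c_c = 2√(k·m) = 2√(2130 × 176) = 1225 N·s/m, so ζ = c/c_c = 670/1225 = 0.5471.
ω_d = ω_n√(1 − ζ²) = 3.479 × √(1 − 0.299) = 2.912 rad/s.
f_d = ω_d/(2π) = 0.4634 Hz.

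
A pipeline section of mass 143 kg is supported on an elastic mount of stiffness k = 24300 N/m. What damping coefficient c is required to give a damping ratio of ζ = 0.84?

3130 N·s/m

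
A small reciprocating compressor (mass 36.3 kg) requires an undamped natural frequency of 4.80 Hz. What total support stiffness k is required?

ω_n = 2πf_n = 2π × 4.80 = 30.16 rad/s.
k = m·ω_n² = 36.3 × 30.16² = 36.3 × 909.6 = 33020 N/m.

33000 N/m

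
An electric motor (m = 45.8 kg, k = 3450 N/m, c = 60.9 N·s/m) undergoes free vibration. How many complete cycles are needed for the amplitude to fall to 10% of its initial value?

ζ = c/(2√(km)) = 60.9/(2√(3450 × 45.8)) = 60.9/795.0 = 0.07660.
Logarithmic decrement δ = 2πζ/√(1 − ζ²) = 2π × 0.07660/√(1 − 0.00587) = 0.4827.
x_n/x₀ = e^(−nδ) ≤ 0.1; take ln: n ≥ ln(1/0.1)/δ = 2.303/0.4827 = 4.770.
So 5 complete cycles are required.

5 cycles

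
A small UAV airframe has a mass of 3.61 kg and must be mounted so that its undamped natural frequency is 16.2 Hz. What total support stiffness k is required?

37400 N/m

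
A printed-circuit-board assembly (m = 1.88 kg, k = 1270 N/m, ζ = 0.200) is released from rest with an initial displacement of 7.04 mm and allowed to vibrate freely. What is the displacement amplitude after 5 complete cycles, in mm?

Logarithmic decrement δ = 2πζ/√(1 − ζ²) = 2π × 0.2000/√(1 − 0.0400) = 1.283.
After n cycles, x_n/x₀ = e^(−nδ), so x_5 = 7.04 × e^(−5 × 1.283) = 7.04 × 0.001641 = 0.01155 mm.

0.0115 mm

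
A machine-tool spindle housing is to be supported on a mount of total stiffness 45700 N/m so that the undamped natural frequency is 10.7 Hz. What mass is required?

10.1 kg

ω_n = 2πf_n = 2π × 10.7 = 67.23 rad/s.
m = k/ω_n² = 45700/67.23² = 45700/4520 = 10.11 kg.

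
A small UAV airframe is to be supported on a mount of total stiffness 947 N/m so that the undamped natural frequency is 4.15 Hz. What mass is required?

1.39 kg

ω_n = 2πf_n = 2π × 4.15 = 26.08 rad/s.
m = k/ω_n² = 947/26.08² = 947/679.9 = 1.393 kg.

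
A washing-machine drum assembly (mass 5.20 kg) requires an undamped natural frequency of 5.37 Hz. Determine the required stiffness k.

5920 N/m

ω_n = 2πf_n = 2π × 5.37 = 33.74 rad/s.
k = m·ω_n² = 5.20 × 33.74² = 5.20 × 1138 = 5920 N/m.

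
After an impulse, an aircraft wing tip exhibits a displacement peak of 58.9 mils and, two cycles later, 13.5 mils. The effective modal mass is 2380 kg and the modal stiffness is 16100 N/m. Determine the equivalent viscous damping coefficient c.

Logarithmic decrement δ = (1/n)·ln(x₀/x_n) = (1/2)·ln(58.9/13.5) = (1/2)·ln(4.363) = 0.7366.
ζ = δ/√(4π² + δ²) = 0.7366/√(39.48 + 0.543) = 0.7366/6.326 = 0.1164.
c = ζ · 2√(km) = 0.1164 × 2√(16100 × 2380) = 0.1164 × 12380 = 1441 N·s/m.

1440 N·s/m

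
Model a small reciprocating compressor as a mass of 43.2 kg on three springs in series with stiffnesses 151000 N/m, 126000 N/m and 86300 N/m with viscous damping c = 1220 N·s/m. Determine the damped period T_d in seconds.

Series springs: 1/k_eq = 1/151000 + 1/126000 + 1/86300 = 2.615×10^-5, so k_eq = 38250 N/m.
ω_n = √(k_eq/m) = √(38250/43.2) = 29.75 rad/s.
Critical damping c_c = 2√(k_eq·m) = 2√(38250 × 43.2) = 2571 N·s/m, so ζ = c/c_c = 1220/2571 = 0.4746.
ω_d = ω_n√(1 − ζ²) = 29.75 × √(1 − 0.225) = 26.19 rad/s.
T_d = 2π/ω_d = 0.2399 s.

0.240 s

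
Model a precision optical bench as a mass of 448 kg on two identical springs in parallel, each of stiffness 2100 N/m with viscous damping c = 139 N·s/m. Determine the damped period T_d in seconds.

2.05 s

Parallel springs add: k_eq = 2 × 2100 = 4200 N/m.
ω_n = √(k_eq/m) = √(4200/448) = 3.062 rad/s.
Critical damping c_c = 2√(k_eq·m) = 2√(4200 × 448) = 2743 N·s/m, so ζ = c/c_c = 139/2743 = 0.05067.
ω_d = ω_n√(1 − ζ²) = 3.062 × √(1 − 0.00257) = 3.058 rad/s.
T_d = 2π/ω_d = 2.055 s.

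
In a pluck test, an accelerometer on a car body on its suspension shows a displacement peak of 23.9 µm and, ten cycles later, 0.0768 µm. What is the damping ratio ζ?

0.0910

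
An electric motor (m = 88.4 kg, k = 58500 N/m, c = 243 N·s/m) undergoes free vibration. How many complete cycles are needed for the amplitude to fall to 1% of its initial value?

ζ = c/(2√(km)) = 243/(2√(58500 × 88.4)) = 243/4548 = 0.05343.
Logarithmic decrement δ = 2πζ/√(1 − ζ²) = 2π × 0.05343/√(1 − 0.00285) = 0.3362.
x_n/x₀ = e^(−nδ) ≤ 0.01; take ln: n ≥ ln(1/0.01)/δ = 4.605/0.3362 = 13.70.
So 14 complete cycles are required.

14 cycles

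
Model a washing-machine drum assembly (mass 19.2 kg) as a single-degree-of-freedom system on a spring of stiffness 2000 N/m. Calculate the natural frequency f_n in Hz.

1.62 Hz

ω_n = √(k/m) = √(2000/19.2) = √104.2 = 10.21 rad/s.
f_n = ω_n/(2π) = 10.21/6.283 = 1.624 Hz.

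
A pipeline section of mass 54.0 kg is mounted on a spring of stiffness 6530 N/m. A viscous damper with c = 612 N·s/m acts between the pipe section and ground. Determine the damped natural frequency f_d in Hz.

ω_n = √(k/m) = √(6530/54.0) = 11.00 rad/s.
Critical damping c_c = 2√(k·m) = 2√(6530 × 54.0) = 1188 N·s/m, so ζ = c/c_c = 612/1188 = 0.5153.
ω_d = ω_n√(1 − ζ²) = 11.00 × √(1 − 0.266) = 9.424 rad/s.
f_d = ω_d/(2π) = 1.500 Hz.

1.50 Hz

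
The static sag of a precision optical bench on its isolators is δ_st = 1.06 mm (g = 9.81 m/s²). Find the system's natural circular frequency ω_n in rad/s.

96.2 rad/s

ω_n = √(g/δ_st) = √(9.81/0.00106) = √9255 = 96.20 rad/s.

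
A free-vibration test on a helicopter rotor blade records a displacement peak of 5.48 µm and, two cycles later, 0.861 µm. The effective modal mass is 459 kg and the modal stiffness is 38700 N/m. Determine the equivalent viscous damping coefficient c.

1230 N·s/m

Logarithmic decrement δ = (1/n)·ln(x₀/x_n) = (1/2)·ln(5.48/0.861) = (1/2)·ln(6.365) = 0.9254.
ζ = δ/√(4π² + δ²) = 0.9254/√(39.48 + 0.856) = 0.9254/6.351 = 0.1457.
c = ζ · 2√(km) = 0.1457 × 2√(38700 × 459) = 0.1457 × 8429 = 1228 N·s/m.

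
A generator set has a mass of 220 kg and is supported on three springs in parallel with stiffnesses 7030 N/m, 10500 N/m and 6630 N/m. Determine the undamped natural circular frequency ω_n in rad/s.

Parallel springs add: k_eq = 7030 + 10500 + 6630 = 24160 N/m.
ω_n = √(k_eq/m) = √(24160/220) = √109.8 = 10.48 rad/s.

10.5 rad/s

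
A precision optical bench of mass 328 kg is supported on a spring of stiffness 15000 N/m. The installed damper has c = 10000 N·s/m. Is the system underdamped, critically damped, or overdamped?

overdamped

c_c = 2√(k·m) = 4436 N·s/m; ζ = c/c_c = 10000/4436 = 2.25.
Since ζ > 1 the system is overdamped.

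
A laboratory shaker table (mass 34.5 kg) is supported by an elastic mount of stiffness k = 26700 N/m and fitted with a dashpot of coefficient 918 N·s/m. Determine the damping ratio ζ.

ω_n = √(k/m) = √(26700/34.5) = 27.82 rad/s.
Critical damping c_c = 2√(k·m) = 2√(26700 × 34.5) = 1920 N·s/m, so ζ = c/c_c = 918/1920 = 0.4782.

0.478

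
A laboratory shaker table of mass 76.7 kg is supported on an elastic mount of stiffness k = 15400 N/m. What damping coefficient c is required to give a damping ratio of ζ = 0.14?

304 N·s/m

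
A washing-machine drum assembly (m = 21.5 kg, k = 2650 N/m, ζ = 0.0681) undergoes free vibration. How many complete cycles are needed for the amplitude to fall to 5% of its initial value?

Logarithmic decrement δ = 2πζ/√(1 − ζ²) = 2π × 0.06810/√(1 − 0.00464) = 0.4289.
x_n/x₀ = e^(−nδ) ≤ 0.05; take ln: n ≥ ln(1/0.05)/δ = 2.996/0.4289 = 6.985.
So 7 complete cycles are required.

7 cycles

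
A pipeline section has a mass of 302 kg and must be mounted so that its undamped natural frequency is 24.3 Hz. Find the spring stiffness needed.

7040000 N/m

ω_n = 2πf_n = 2π × 24.3 = 152.7 rad/s.
k = m·ω_n² = 302 × 152.7² = 302 × 23310 = 7040000 N/m.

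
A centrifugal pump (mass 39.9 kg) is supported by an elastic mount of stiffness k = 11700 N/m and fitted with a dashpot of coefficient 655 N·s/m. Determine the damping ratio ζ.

0.479

ω_n = √(k/m) = √(11700/39.9) = 17.12 rad/s.
Critical damping c_c = 2√(k·m) = 2√(11700 × 39.9) = 1366 N·s/m, so ζ = c/c_c = 655/1366 = 0.4793.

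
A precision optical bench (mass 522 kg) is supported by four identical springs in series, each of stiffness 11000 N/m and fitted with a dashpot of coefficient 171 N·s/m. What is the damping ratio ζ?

0.0714

Series springs: 1/k_eq = 4/11000, so k_eq = 11000/4 = 2750 N/m.
ω_n = √(k_eq/m) = √(2750/522) = 2.295 rad/s.
Critical damping c_c = 2√(k_eq·m) = 2√(2750 × 522) = 2396 N·s/m, so ζ = c/c_c = 171/2396 = 0.07136.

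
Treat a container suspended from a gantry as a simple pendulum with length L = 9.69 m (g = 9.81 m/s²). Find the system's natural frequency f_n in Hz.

0.160 Hz

For a simple pendulum ω_n = √(g/L) = √(9.81/9.69) = √1.012 = 1.006 rad/s.
f_n = ω_n/(2π) = 1.006/6.283 = 0.1601 Hz.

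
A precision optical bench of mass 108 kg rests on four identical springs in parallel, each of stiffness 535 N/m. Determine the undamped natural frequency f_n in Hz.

Parallel springs add: k_eq = 4 × 535 = 2140 N/m.
ω_n = √(k_eq/m) = √(2140/108) = √19.81 = 4.451 rad/s.
f_n = ω_n/(2π) = 4.451/6.283 = 0.7085 Hz.

0.708 Hz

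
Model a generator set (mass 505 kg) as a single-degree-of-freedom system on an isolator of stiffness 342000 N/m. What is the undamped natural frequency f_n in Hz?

ω_n = √(k/m) = √(342000/505) = √677.2 = 26.02 rad/s.
f_n = ω_n/(2π) = 26.02/6.283 = 4.142 Hz.

4.14 Hz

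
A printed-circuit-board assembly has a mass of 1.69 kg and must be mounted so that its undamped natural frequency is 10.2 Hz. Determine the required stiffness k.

6940 N/m

ω_n = 2πf_n = 2π × 10.2 = 64.09 rad/s.
k = m·ω_n² = 1.69 × 64.09² = 1.69 × 4107 = 6941 N/m.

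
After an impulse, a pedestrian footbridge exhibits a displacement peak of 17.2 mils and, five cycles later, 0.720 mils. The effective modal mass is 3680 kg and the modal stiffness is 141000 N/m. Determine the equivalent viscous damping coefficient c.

4580 N·s/m

Logarithmic decrement δ = (1/n)·ln(x₀/x_n) = (1/5)·ln(17.2/0.720) = (1/5)·ln(23.89) = 0.6347.
ζ = δ/√(4π² + δ²) = 0.6347/√(39.48 + 0.403) = 0.6347/6.315 = 0.1005.
c = ζ · 2√(km) = 0.1005 × 2√(141000 × 3680) = 0.1005 × 45560 = 4579 N·s/m.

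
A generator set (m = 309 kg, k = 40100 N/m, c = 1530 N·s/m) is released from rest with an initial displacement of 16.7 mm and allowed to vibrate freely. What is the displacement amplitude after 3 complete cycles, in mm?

ζ = c/(2√(km)) = 1530/(2√(40100 × 309)) = 1530/7040 = 0.2173.
Logarithmic decrement δ = 2πζ/√(1 − ζ²) = 2π × 0.2173/√(1 − 0.0472) = 1.399.
After n cycles, x_n/x₀ = e^(−nδ), so x_3 = 16.7 × e^(−3 × 1.399) = 16.7 × 0.01504 = 0.2512 mm.

0.251 mm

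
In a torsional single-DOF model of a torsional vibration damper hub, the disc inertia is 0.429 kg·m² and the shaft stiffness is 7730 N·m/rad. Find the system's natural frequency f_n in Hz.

ω_n = √(k_t/J) = √(7730/0.429) = √18020 = 134.2 rad/s.
f_n = ω_n/(2π) = 134.2/6.283 = 21.36 Hz.

21.4 Hz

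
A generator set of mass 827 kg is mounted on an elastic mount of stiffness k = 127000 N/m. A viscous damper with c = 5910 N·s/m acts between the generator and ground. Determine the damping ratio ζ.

0.288

ω_n = √(k/m) = √(127000/827) = 12.39 rad/s.
Critical damping c_c = 2√(k·m) = 2√(127000 × 827) = 20500 N·s/m, so ζ = c/c_c = 5910/20500 = 0.2883.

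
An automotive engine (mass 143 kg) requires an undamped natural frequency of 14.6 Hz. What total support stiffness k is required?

1200000 N/m

ω_n = 2πf_n = 2π × 14.6 = 91.73 rad/s.
k = m·ω_n² = 143 × 91.73² = 143 × 8415 = 1203000 N/m.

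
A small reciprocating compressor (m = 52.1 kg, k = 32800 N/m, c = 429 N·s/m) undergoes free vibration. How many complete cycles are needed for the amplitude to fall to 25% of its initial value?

ζ = c/(2√(km)) = 429/(2√(32800 × 52.1)) = 429/2614 = 0.1641.
Logarithmic decrement δ = 2πζ/√(1 − ζ²) = 2π × 0.1641/√(1 − 0.0269) = 1.045.
x_n/x₀ = e^(−nδ) ≤ 0.25; take ln: n ≥ ln(1/0.25)/δ = 1.386/1.045 = 1.326.
So 2 complete cycles are required.

2 cycles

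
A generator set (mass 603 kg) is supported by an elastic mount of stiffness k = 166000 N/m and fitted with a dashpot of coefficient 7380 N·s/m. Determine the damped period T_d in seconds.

ω_n = √(k/m) = √(166000/603) = 16.59 rad/s.
Critical damping c_c = 2√(k·m) = 2√(166000 × 603) = 20010 N·s/m, so ζ = c/c_c = 7380/20010 = 0.3688.
ω_d = ω_n√(1 − ζ²) = 16.59 × √(1 − 0.136) = 15.42 rad/s.
T_d = 2π/ω_d = 0.4074 s.

0.407 s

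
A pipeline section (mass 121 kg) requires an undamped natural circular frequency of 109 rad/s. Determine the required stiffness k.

k = m·ω_n² = 121 × 109.0² = 121 × 11880 = 1438000 N/m.

1440000 N/m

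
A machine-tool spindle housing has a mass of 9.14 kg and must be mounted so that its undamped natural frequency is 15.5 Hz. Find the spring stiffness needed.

ω_n = 2πf_n = 2π × 15.5 = 97.39 rad/s.
k = m·ω_n² = 9.14 × 97.39² = 9.14 × 9485 = 86690 N/m.

86700 N/m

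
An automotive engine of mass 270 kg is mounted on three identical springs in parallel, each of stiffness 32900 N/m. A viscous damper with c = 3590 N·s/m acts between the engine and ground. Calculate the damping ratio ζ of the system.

Parallel springs add: k_eq = 3 × 32900 = 98700 N/m.
ω_n = √(k_eq/m) = √(98700/270) = 19.12 rad/s.
Critical damping c_c = 2√(k_eq·m) = 2√(98700 × 270) = 10320 N·s/m, so ζ = c/c_c = 3590/10320 = 0.3477.

0.348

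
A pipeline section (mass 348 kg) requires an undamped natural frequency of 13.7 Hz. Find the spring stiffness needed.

2580000 N/m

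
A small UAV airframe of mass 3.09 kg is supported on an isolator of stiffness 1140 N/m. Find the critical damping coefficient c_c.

c_c = 2√(k·m) = 2√(1140 × 3.09) = 2 × 59.35 = 118.7 N·s/m.

119 N·s/m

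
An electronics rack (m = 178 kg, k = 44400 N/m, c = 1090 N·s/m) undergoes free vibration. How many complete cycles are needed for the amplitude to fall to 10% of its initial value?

2 cycles

ζ = c/(2√(km)) = 1090/(2√(44400 × 178)) = 1090/5623 = 0.1939.
Logarithmic decrement δ = 2πζ/√(1 − ζ²) = 2π × 0.1939/√(1 − 0.0376) = 1.242.
x_n/x₀ = e^(−nδ) ≤ 0.1; take ln: n ≥ ln(1/0.1)/δ = 2.303/1.242 = 1.854.
So 2 complete cycles are required.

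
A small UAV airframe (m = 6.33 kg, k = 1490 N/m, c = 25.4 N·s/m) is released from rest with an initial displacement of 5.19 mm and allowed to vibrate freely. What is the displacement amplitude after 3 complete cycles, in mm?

ζ = c/(2√(km)) = 25.4/(2√(1490 × 6.33)) = 25.4/194.2 = 0.1308.
Logarithmic decrement δ = 2πζ/√(1 − ζ²) = 2π × 0.1308/√(1 − 0.0171) = 0.8288.
After n cycles, x_n/x₀ = e^(−nδ), so x_3 = 5.19 × e^(−3 × 0.8288) = 5.19 × 0.08322 = 0.4319 mm.

0.432 mm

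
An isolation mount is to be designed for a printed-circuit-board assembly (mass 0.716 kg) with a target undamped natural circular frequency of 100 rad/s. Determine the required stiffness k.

7160 N/m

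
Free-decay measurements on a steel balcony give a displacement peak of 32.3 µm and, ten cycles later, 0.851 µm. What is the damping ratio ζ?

0.0578

Logarithmic decrement δ = (1/n)·ln(x₀/x_n) = (1/10)·ln(32.3/0.851) = (1/10)·ln(37.96) = 0.3636.
ζ = δ/√(4π² + δ²) = 0.3636/√(39.48 + 0.132) = 0.3636/6.294 = 0.05778.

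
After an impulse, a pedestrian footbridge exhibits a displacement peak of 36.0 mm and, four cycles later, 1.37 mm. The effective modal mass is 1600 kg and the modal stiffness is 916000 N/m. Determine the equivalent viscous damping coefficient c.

Logarithmic decrement δ = (1/n)·ln(x₀/x_n) = (1/4)·ln(36.0/1.37) = (1/4)·ln(26.28) = 0.8172.
ζ = δ/√(4π² + δ²) = 0.8172/√(39.48 + 0.668) = 0.8172/6.336 = 0.1290.
c = ζ · 2√(km) = 0.1290 × 2√(916000 × 1600) = 0.1290 × 76570 = 9875 N·s/m.

9870 N·s/m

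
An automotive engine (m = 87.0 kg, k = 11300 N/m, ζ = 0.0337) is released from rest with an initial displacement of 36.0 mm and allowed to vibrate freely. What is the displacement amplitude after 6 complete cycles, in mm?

Logarithmic decrement δ = 2πζ/√(1 − ζ²) = 2π × 0.03370/√(1 − 0.00114) = 0.2119.
After n cycles, x_n/x₀ = e^(−nδ), so x_6 = 36.0 × e^(−6 × 0.2119) = 36.0 × 0.2805 = 10.10 mm.

10.1 mm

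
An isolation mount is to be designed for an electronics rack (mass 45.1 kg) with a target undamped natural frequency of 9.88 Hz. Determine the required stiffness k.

ω_n = 2πf_n = 2π × 9.88 = 62.08 rad/s.
k = m·ω_n² = 45.1 × 62.08² = 45.1 × 3854 = 173800 N/m.

174000 N/m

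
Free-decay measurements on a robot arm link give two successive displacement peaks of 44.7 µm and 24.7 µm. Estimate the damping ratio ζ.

Logarithmic decrement δ = (1/n)·ln(x₀/x_n) = (1/1)·ln(44.7/24.7) = (1/1)·ln(1.810) = 0.5932.
ζ = δ/√(4π² + δ²) = 0.5932/√(39.48 + 0.352) = 0.5932/6.311 = 0.09399.

0.0940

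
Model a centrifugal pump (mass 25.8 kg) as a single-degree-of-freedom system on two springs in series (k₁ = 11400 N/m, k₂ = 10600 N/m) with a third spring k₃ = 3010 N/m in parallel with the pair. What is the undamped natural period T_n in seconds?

0.346 s

Series pair: k_s = k₁k₂/(k₁+k₂) = (11400)(10600)/(11400 + 10600) = 5493 N/m. In parallel with k₃: k_eq = 5493 + 3010 = 8503 N/m.
ω_n = √(k_eq/m) = √(8503/25.8) = √329.6 = 18.15 rad/s.
T_n = 2π/ω_n = 6.283/18.15 = 0.3461 s.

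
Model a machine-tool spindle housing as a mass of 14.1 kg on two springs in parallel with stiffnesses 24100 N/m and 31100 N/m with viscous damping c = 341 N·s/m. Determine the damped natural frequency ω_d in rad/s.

Parallel springs add: k_eq = 24100 + 31100 = 55200 N/m.
ω_n = √(k_eq/m) = √(55200/14.1) = 62.57 rad/s.
Critical damping c_c = 2√(k_eq·m) = 2√(55200 × 14.1) = 1764 N·s/m, so ζ = c/c_c = 341/1764 = 0.1933.
ω_d = ω_n√(1 − ζ²) = 62.57 × √(1 − 0.0373) = 61.39 rad/s.

61.4 rad/s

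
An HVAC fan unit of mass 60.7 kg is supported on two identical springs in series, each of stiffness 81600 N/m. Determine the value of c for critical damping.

3150 N·s/m

Series springs: 1/k_eq = 2/81600, so k_eq = 81600/2 = 40800 N/m.
c_c = 2√(k_eq·m) = 2√(40800 × 60.7) = 2 × 1574 = 3147 N·s/m.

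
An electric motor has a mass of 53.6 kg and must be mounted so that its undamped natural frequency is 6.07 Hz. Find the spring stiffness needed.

ω_n = 2πf_n = 2π × 6.07 = 38.14 rad/s.
k = m·ω_n² = 53.6 × 38.14² = 53.6 × 1455 = 77970 N/m.

78000 N/m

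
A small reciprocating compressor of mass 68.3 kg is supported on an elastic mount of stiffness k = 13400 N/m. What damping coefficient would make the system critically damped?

1910 N·s/m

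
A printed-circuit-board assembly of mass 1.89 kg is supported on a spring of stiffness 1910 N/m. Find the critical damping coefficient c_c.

120 N·s/m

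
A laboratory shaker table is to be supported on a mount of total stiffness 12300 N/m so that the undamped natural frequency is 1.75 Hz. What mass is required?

ω_n = 2πf_n = 2π × 1.75 = 11.00 rad/s.
m = k/ω_n² = 12300/11.00² = 12300/120.9 = 101.7 kg.

102 kg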